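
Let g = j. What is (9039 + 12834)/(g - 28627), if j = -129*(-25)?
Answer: -21873/25402 ≈ -0.86107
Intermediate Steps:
j = 3225
g = 3225
(9039 + 12834)/(g - 28627) = (9039 + 12834)/(3225 - 28627) = 21873/(-25402) = 21873*(-1/25402) = -21873/25402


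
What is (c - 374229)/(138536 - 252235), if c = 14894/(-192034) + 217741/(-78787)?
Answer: 2831023229436177/860120584900921 ≈ 3.2914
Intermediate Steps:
c = -21493564386/7564891379 (c = 14894*(-1/192034) + 217741*(-1/78787) = -7447/96017 - 217741/78787 = -21493564386/7564891379 ≈ -2.8412)
(c - 374229)/(138536 - 252235) = (-21493564386/7564891379 - 374229)/(138536 - 252235) = -2831023229436177/7564891379/(-113699) = -2831023229436177/7564891379*(-1/113699) = 2831023229436177/860120584900921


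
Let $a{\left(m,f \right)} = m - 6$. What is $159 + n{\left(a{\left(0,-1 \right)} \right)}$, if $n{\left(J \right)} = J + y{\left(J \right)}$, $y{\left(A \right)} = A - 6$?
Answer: $141$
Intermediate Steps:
$y{\left(A \right)} = -6 + A$ ($y{\left(A \right)} = A - 6 = -6 + A$)
$a{\left(m,f \right)} = -6 + m$ ($a{\left(m,f \right)} = m - 6 = -6 + m$)
$n{\left(J \right)} = -6 + 2 J$ ($n{\left(J \right)} = J + \left(-6 + J\right) = -6 + 2 J$)
$159 + n{\left(a{\left(0,-1 \right)} \right)} = 159 + \left(-6 + 2 \left(-6 + 0\right)\right) = 159 + \left(-6 + 2 \left(-6\right)\right) = 159 - 18 = 141$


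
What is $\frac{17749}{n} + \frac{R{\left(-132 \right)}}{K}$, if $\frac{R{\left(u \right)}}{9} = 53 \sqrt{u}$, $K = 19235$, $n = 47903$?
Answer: $\frac{17749}{47903} + \frac{954 i \sqrt{33}}{19235} \approx 0.37052 + 0.28491 i$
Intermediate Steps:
$R{\left(u \right)} = 477 \sqrt{u}$ ($R{\left(u \right)} = 9 \cdot 53 \sqrt{u} = 477 \sqrt{u}$)
$\frac{17749}{n} + \frac{R{\left(-132 \right)}}{K} = \frac{17749}{47903} + \frac{477 \sqrt{-132}}{19235} = 17749 \cdot \frac{1}{47903} + 477 \cdot 2 i \sqrt{33} \cdot \frac{1}{19235} = \frac{17749}{47903} + 954 i \sqrt{33} \cdot \frac{1}{19235} = \frac{17749}{47903} + \frac{954 i \sqrt{33}}{19235}$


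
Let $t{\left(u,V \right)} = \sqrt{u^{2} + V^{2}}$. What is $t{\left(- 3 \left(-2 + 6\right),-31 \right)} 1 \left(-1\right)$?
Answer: $- \sqrt{1105} \approx -33.242$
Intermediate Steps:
$t{\left(u,V \right)} = \sqrt{V^{2} + u^{2}}$
$t{\left(- 3 \left(-2 + 6\right),-31 \right)} 1 \left(-1\right) = \sqrt{\left(-31\right)^{2} + \left(- 3 \left(-2 + 6\right)\right)^{2}} \cdot 1 \left(-1\right) = \sqrt{961 + \left(\left(-3\right) 4\right)^{2}} \left(-1\right) = \sqrt{961 + \left(-12\right)^{2}} \left(-1\right) = \sqrt{961 + 144} \left(-1\right) = \sqrt{1105} \left(-1\right) = - \sqrt{1105}$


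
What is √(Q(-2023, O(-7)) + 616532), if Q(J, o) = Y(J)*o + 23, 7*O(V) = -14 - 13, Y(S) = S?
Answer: 7*√12742 ≈ 790.16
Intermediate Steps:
O(V) = -27/7 (O(V) = (-14 - 13)/7 = (⅐)*(-27) = -27/7)
Q(J, o) = 23 + J*o (Q(J, o) = J*o + 23 = 23 + J*o)
√(Q(-2023, O(-7)) + 616532) = √((23 - 2023*(-27/7)) + 616532) = √((23 + 7803) + 616532) = √(7826 + 616532) = √624358 = 7*√12742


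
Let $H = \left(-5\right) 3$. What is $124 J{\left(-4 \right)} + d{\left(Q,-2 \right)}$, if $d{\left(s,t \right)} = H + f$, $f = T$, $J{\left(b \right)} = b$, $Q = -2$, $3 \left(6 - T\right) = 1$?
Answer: $- \frac{1516}{3} \approx -505.33$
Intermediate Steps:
$T = \frac{17}{3}$ ($T = 6 - \frac{1}{3} = \frac{17}{3} \approx 5.6667$)
$f = \frac{17}{3} \approx 5.6667$
$H = -15$
$d{\left(s,t \right)} = - \frac{28}{3}$ ($d{\left(s,t \right)} = -15 + \frac{17}{3} = - \frac{28}{3}$)
$124 J{\left(-4 \right)} + d{\left(Q,-2 \right)} = 124 \left(-4\right) - \frac{28}{3} = -496 - \frac{28}{3} = - \frac{1516}{3}$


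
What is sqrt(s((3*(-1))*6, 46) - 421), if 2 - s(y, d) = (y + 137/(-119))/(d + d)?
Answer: 3*I*sqrt(1394329069)/5474 ≈ 20.464*I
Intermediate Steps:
s(y, d) = 2 - (-137/119 + y)/(2*d) (s(y, d) = 2 - (y + 137/(-119))/(d + d) = 2 - (y + 137*(-1/119))/(2*d) = 2 - (y - 137/119)*1/(2*d) = 2 - (-137/119 + y)*1/(2*d) = 2 - (-137/119 + y)/(2*d))
sqrt(s((3*(-1))*6, 46) - 421) = sqrt((1/238)*(137 - 119*3*(-1)*6 + 476*46)/46 - 421) = sqrt((1/238)*(1/46)*(137 - (-357)*6 + 21896) - 421) = sqrt((1/238)*(1/46)*(137 - 119*(-18) + 21896) - 421) = sqrt((1/238)*(1/46)*(137 + 2142 + 21896) - 421) = sqrt((1/238)*(1/46)*24175 - 421) = sqrt(24175/10948 - 421) = sqrt(-4584933/10948) = 3*I*sqrt(1394329069)/5474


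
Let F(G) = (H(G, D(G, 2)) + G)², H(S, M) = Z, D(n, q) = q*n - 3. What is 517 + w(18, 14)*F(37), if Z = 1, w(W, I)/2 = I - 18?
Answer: -11035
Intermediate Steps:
w(W, I) = -36 + 2*I (w(W, I) = 2*(I - 18) = 2*(-18 + I) = -36 + 2*I)
D(n, q) = -3 + n*q (D(n, q) = n*q - 3 = -3 + n*q)
H(S, M) = 1
F(G) = (1 + G)²
517 + w(18, 14)*F(37) = 517 + (-36 + 2*14)*(1 + 37)² = 517 + (-36 + 28)*38² = 517 - 8*1444 = 517 - 11552 = -11035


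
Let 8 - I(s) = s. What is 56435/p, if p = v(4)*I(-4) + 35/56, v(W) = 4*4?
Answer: 451480/1541 ≈ 292.98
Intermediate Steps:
I(s) = 8 - s
v(W) = 16
p = 1541/8 (p = 16*(8 - 1*(-4)) + 35/56 = 16*(8 + 4) + 35*(1/56) = 16*12 + 5/8 = 192 + 5/8 = 1541/8 ≈ 192.63)
56435/p = 56435/(1541/8) = 56435*(8/1541) = 451480/1541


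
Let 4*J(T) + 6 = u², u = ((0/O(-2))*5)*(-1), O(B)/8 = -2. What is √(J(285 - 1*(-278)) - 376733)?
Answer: I*√1506938/2 ≈ 613.79*I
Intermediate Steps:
O(B) = -16 (O(B) = 8*(-2) = -16)
u = 0 (u = ((0/(-16))*5)*(-1) = ((0*(-1/16))*5)*(-1) = (0*5)*(-1) = 0*(-1) = 0)
J(T) = -3/2 (J(T) = -3/2 + (¼)*0² = -3/2 + (¼)*0 = -3/2 + 0 = -3/2)
√(J(285 - 1*(-278)) - 376733) = √(-3/2 - 376733) = √(-753469/2) = I*√1506938/2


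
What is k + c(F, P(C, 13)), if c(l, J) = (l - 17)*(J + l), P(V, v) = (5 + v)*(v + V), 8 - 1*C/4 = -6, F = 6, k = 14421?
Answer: 693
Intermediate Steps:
C = 56 (C = 32 - 4*(-6) = 32 + 24 = 56)
P(V, v) = (5 + v)*(V + v)
c(l, J) = (-17 + l)*(J + l)
k + c(F, P(C, 13)) = 14421 + (6² - 17*(13² + 5*56 + 5*13 + 56*13) - 17*6 + (13² + 5*56 + 5*13 + 56*13)*6) = 14421 + (36 - 17*(169 + 280 + 65 + 728) - 102 + (169 + 280 + 65 + 728)*6) = 14421 + (36 - 17*1242 - 102 + 1242*6) = 14421 + (36 - 21114 - 102 + 7452) = 14421 - 13728 = 693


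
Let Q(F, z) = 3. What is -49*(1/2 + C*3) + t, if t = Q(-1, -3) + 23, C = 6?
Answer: -1761/2 ≈ -880.50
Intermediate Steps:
t = 26 (t = 3 + 23 = 26)
-49*(1/2 + C*3) + t = -49*(1/2 + 6*3) + 26 = -49*(1/2 + 18) + 26 = -49*37/2 + 26 = -1813/2 + 26 = -1761/2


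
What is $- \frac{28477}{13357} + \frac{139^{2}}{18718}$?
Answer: $- \frac{274961889}{250016326} \approx -1.0998$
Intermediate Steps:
$- \frac{28477}{13357} + \frac{139^{2}}{18718} = \left(-28477\right) \frac{1}{13357} + 19321 \cdot \frac{1}{18718} = - \frac{28477}{13357} + \frac{19321}{18718} = - \frac{274961889}{250016326}$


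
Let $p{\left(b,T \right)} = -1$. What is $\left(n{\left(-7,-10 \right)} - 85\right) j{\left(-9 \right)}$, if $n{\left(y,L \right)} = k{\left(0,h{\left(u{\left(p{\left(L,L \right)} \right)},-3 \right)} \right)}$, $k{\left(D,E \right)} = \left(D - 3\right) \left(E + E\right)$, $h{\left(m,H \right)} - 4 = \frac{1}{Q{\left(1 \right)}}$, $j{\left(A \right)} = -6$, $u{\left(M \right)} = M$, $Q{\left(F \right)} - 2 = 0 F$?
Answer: $672$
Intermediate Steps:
$Q{\left(F \right)} = 2$ ($Q{\left(F \right)} = 2 + 0 F = 2 + 0 = 2$)
$h{\left(m,H \right)} = \frac{9}{2}$ ($h{\left(m,H \right)} = 4 + \frac{1}{2} = \frac{9}{2}$)
$k{\left(D,E \right)} = 2 E \left(-3 + D\right)$ ($k{\left(D,E \right)} = \left(-3 + D\right) 2 E = 2 E \left(-3 + D\right)$)
$n{\left(y,L \right)} = -27$ ($n{\left(y,L \right)} = 2 \cdot \frac{9}{2} \left(-3 + 0\right) = 2 \cdot \frac{9}{2} \left(-3\right) = -27$)
$\left(n{\left(-7,-10 \right)} - 85\right) j{\left(-9 \right)} = \left(-27 - 85\right) \left(-6\right) = \left(-112\right) \left(-6\right) = 672$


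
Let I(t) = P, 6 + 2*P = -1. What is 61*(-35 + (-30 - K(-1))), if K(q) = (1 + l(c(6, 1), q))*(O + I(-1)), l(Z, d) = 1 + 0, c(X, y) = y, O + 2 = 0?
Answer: -3294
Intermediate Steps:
P = -7/2 (P = -3 + (½)*(-1) = -3 - ½ = -7/2 ≈ -3.5000)
I(t) = -7/2
O = -2 (O = -2 + 0 = -2)
l(Z, d) = 1
K(q) = -11 (K(q) = (1 + 1)*(-2 - 7/2) = 2*(-11/2) = -11)
61*(-35 + (-30 - K(-1))) = 61*(-35 + (-30 - 1*(-11))) = 61*(-35 + (-30 + 11)) = 61*(-35 - 19) = 61*(-54) = -3294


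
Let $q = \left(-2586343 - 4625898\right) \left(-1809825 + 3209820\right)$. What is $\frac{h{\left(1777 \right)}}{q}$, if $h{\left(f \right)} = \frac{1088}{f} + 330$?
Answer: $- \frac{587498}{17942549079038715} \approx -3.2743 \cdot 10^{-11}$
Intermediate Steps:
$q = -10097101338795$ ($q = \left(-7212241\right) 1399995 = -10097101338795$)
$h{\left(f \right)} = 330 + \frac{1088}{f}$
$\frac{h{\left(1777 \right)}}{q} = \frac{330 + \frac{1088}{1777}}{-10097101338795} = \left(330 + 1088 \cdot \frac{1}{1777}\right) \left(- \frac{1}{10097101338795}\right) = \left(330 + \frac{1088}{1777}\right) \left(- \frac{1}{10097101338795}\right) = \frac{587498}{1777} \left(- \frac{1}{10097101338795}\right) = - \frac{587498}{17942549079038715}$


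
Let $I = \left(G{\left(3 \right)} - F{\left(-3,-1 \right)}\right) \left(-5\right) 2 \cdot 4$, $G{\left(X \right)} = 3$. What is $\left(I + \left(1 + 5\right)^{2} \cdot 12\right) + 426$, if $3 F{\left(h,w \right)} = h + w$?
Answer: $\frac{2054}{3} \approx 684.67$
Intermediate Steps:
$F{\left(h,w \right)} = \frac{h}{3} + \frac{w}{3}$ ($F{\left(h,w \right)} = \frac{h + w}{3} = \frac{h}{3} + \frac{w}{3}$)
$I = - \frac{520}{3}$ ($I = \left(3 - \left(\frac{1}{3} \left(-3\right) + \frac{1}{3} \left(-1\right)\right)\right) \left(-5\right) 2 \cdot 4 = \left(3 - \left(-1 - \frac{1}{3}\right)\right) \left(-5\right) 8 = \left(3 - - \frac{4}{3}\right) \left(-5\right) 8 = \left(3 + \frac{4}{3}\right) \left(-5\right) 8 = \frac{13}{3} \left(-5\right) 8 = \left(- \frac{65}{3}\right) 8 = - \frac{520}{3} \approx -173.33$)
$\left(I + \left(1 + 5\right)^{2} \cdot 12\right) + 426 = \left(- \frac{520}{3} + \left(1 + 5\right)^{2} \cdot 12\right) + 426 = \left(- \frac{520}{3} + 6^{2} \cdot 12\right) + 426 = \left(- \frac{520}{3} + 36 \cdot 12\right) + 426 = \left(- \frac{520}{3} + 432\right) + 426 = \frac{776}{3} + 426 = \frac{2054}{3}$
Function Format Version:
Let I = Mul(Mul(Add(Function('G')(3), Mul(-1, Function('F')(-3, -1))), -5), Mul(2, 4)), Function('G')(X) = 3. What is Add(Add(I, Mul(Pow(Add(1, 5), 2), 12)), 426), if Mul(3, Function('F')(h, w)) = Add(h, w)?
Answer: Rational(2054, 3) ≈ 684.67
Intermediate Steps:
Function('F')(h, w) = Add(Mul(Rational(1, 3), h), Mul(Rational(1, 3), w)) (Function('F')(h, w) = Mul(Rational(1, 3), Add(h, w)) = Add(Mul(Rational(1, 3), h), Mul(Rational(1, 3), w)))
I = Rational(-520, 3) (I = Mul(Mul(Add(3, Mul(-1, Add(Mul(Rational(1, 3), -3), Mul(Rational(1, 3), -1)))), -5), Mul(2, 4)) = Mul(Mul(Add(3, Mul(-1, Add(-1, Rational(-1, 3)))), -5), 8) = Mul(Mul(Add(3, Mul(-1, Rational(-4, 3))), -5), 8) = Mul(Mul(Add(3, Rational(4, 3)), -5), 8) = Mul(Mul(Rational(13, 3), -5), 8) = Mul(Rational(-65, 3), 8) = Rational(-520, 3) ≈ -173.33)
Add(Add(I, Mul(Pow(Add(1, 5), 2), 12)), 426) = Add(Add(Rational(-520, 3), Mul(Pow(Add(1, 5), 2), 12)), 426) = Add(Add(Rational(-520, 3), Mul(Pow(6, 2), 12)), 426) = Add(Add(Rational(-520, 3), Mul(36, 12)), 426) = Add(Add(Rational(-520, 3), 432), 426) = Add(Rational(776, 3), 426) = Rational(2054, 3)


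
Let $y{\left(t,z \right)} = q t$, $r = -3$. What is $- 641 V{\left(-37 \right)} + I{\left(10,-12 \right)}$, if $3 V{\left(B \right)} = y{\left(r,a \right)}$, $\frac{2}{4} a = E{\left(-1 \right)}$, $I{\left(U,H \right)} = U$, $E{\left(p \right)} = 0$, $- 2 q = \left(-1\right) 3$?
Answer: $\frac{1943}{2} \approx 971.5$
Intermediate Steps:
$q = \frac{3}{2}$ ($q = - \frac{\left(-1\right) 3}{2} = \left(- \frac{1}{2}\right) \left(-3\right) = \frac{3}{2} \approx 1.5$)
$a = 0$ ($a = 2 \cdot 0 = 0$)
$y{\left(t,z \right)} = \frac{3 t}{2}$
$V{\left(B \right)} = - \frac{3}{2}$ ($V{\left(B \right)} = \frac{\frac{3}{2} \left(-3\right)}{3} = \frac{1}{3} \left(- \frac{9}{2}\right) = - \frac{3}{2}$)
$- 641 V{\left(-37 \right)} + I{\left(10,-12 \right)} = \left(-641\right) \left(- \frac{3}{2}\right) + 10 = \frac{1923}{2} + 10 = \frac{1943}{2}$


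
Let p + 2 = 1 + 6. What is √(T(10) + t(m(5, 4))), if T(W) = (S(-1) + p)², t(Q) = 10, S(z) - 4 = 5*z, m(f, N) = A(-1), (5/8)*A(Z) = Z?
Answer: √26 ≈ 5.0990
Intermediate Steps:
A(Z) = 8*Z/5
m(f, N) = -8/5 (m(f, N) = (8/5)*(-1) = -8/5)
S(z) = 4 + 5*z
p = 5 (p = -2 + (1 + 6) = -2 + 7 = 5)
T(W) = 16 (T(W) = ((4 + 5*(-1)) + 5)² = ((4 - 5) + 5)² = (-1 + 5)² = 4² = 16)
√(T(10) + t(m(5, 4))) = √(16 + 10) = √26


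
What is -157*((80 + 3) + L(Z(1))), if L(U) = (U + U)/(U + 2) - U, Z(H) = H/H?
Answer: -38936/3 ≈ -12979.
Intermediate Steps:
Z(H) = 1
L(U) = -U + 2*U/(2 + U) (L(U) = (2*U)/(2 + U) - U = 2*U/(2 + U) - U = -U + 2*U/(2 + U))
-157*((80 + 3) + L(Z(1))) = -157*((80 + 3) - 1*1**2/(2 + 1)) = -157*(83 - 1*1/3) = -157*(83 - 1*1*1/3) = -157*(83 - 1/3) = -157*248/3 = -38936/3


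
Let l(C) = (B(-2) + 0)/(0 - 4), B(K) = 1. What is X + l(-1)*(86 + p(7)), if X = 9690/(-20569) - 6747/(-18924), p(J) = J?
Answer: -757883737/32437313 ≈ -23.365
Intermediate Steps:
l(C) = -¼ (l(C) = (1 + 0)/(0 - 4) = 1/(-4) = 1*(-¼) = -¼)
X = -14864839/129749252 (X = 9690*(-1/20569) - 6747*(-1/18924) = -9690/20569 + 2249/6308 = -14864839/129749252 ≈ -0.11457)
X + l(-1)*(86 + p(7)) = -14864839/129749252 - (86 + 7)/4 = -14864839/129749252 - ¼*93 = -14864839/129749252 - 93/4 = -757883737/32437313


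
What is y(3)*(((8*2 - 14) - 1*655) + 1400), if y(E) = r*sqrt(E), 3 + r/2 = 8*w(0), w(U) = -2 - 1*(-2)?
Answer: -4482*sqrt(3) ≈ -7763.1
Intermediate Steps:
w(U) = 0 (w(U) = -2 + 2 = 0)
r = -6 (r = -6 + 2*(8*0) = -6 + 2*0 = -6 + 0 = -6)
y(E) = -6*sqrt(E)
y(3)*(((8*2 - 14) - 1*655) + 1400) = (-6*sqrt(3))*(((8*2 - 14) - 1*655) + 1400) = (-6*sqrt(3))*(((16 - 14) - 655) + 1400) = (-6*sqrt(3))*((2 - 655) + 1400) = (-6*sqrt(3))*(-653 + 1400) = -6*sqrt(3)*747 = -4482*sqrt(3)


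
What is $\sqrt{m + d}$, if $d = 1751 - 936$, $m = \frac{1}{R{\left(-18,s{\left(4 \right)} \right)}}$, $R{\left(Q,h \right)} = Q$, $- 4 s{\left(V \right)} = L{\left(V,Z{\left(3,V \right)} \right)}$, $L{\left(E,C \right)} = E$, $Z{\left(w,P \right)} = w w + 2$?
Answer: $\frac{\sqrt{29338}}{6} \approx 28.547$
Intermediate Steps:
$Z{\left(w,P \right)} = 2 + w^{2}$ ($Z{\left(w,P \right)} = w^{2} + 2 = 2 + w^{2}$)
$s{\left(V \right)} = - \frac{V}{4}$
$m = - \frac{1}{18}$ ($m = \frac{1}{-18} = - \frac{1}{18} \approx -0.055556$)
$d = 815$
$\sqrt{m + d} = \sqrt{- \frac{1}{18} + 815} = \sqrt{\frac{14669}{18}} = \frac{\sqrt{29338}}{6}$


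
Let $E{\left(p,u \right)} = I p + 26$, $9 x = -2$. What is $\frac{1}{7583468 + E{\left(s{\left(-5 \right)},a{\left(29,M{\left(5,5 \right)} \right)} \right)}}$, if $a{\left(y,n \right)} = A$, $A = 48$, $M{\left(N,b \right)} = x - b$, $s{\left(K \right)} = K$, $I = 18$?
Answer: $\frac{1}{7583404} \approx 1.3187 \cdot 10^{-7}$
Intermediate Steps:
$x = - \frac{2}{9}$ ($x = \frac{1}{9} \left(-2\right) = - \frac{2}{9} \approx -0.22222$)
$M{\left(N,b \right)} = - \frac{2}{9} - b$
$a{\left(y,n \right)} = 48$
$E{\left(p,u \right)} = 26 + 18 p$ ($E{\left(p,u \right)} = 18 p + 26 = 26 + 18 p$)
$\frac{1}{7583468 + E{\left(s{\left(-5 \right)},a{\left(29,M{\left(5,5 \right)} \right)} \right)}} = \frac{1}{7583468 + \left(26 + 18 \left(-5\right)\right)} = \frac{1}{7583468 + \left(26 - 90\right)} = \frac{1}{7583468 - 64} = \frac{1}{7583404}$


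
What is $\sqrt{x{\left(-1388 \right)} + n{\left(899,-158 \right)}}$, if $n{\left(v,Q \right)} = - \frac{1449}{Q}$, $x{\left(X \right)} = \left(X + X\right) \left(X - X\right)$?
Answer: $\frac{3 \sqrt{25438}}{158} \approx 3.0283$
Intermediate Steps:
$x{\left(X \right)} = 0$ ($x{\left(X \right)} = 2 X 0 = 0$)
$\sqrt{x{\left(-1388 \right)} + n{\left(899,-158 \right)}} = \sqrt{0 - \frac{1449}{-158}} = \sqrt{0 - - \frac{1449}{158}} = \sqrt{0 + \frac{1449}{158}} = \sqrt{\frac{1449}{158}} = \frac{3 \sqrt{25438}}{158}$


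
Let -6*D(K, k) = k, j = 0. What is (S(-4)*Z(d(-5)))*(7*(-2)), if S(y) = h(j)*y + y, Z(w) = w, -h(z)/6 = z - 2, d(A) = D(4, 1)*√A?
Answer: -364*I*√5/3 ≈ -271.31*I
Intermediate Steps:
D(K, k) = -k/6
d(A) = -√A/6 (d(A) = (-⅙*1)*√A = -√A/6)
h(z) = 12 - 6*z (h(z) = -6*(z - 2) = -6*(-2 + z) = 12 - 6*z)
S(y) = 13*y (S(y) = (12 - 6*0)*y + y = (12 + 0)*y + y = 12*y + y = 13*y)
(S(-4)*Z(d(-5)))*(7*(-2)) = ((13*(-4))*(-I*√5/6))*(7*(-2)) = -(-26)*I*√5/3*(-14) = (26*I*√5/3)*(-14) = -364*I*√5/3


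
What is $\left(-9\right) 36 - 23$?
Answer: $-347$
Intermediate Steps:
$\left(-9\right) 36 - 23 = -324 - 23 = -347$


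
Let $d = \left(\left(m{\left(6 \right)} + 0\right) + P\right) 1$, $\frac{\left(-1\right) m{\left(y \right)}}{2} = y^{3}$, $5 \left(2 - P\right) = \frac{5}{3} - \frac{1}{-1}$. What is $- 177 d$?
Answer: $\frac{381022}{5} \approx 76204.0$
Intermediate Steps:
$P = \frac{22}{15}$ ($P = 2 - \frac{\frac{5}{3} - \frac{1}{-1}}{5} = 2 - \frac{5 \cdot \frac{1}{3} - -1}{5} = 2 - \frac{\frac{5}{3} + 1}{5} = 2 - \frac{8}{15} = \frac{22}{15} \approx 1.4667$)
$m{\left(y \right)} = - 2 y^{3}$
$d = - \frac{6458}{15}$ ($d = \left(\left(- 2 \cdot 6^{3} + 0\right) + \frac{22}{15}\right) 1 = \left(\left(\left(-2\right) 216 + 0\right) + \frac{22}{15}\right) 1 = \left(\left(-432 + 0\right) + \frac{22}{15}\right) 1 = \left(-432 + \frac{22}{15}\right) 1 = \left(- \frac{6458}{15}\right) 1 = - \frac{6458}{15} \approx -430.53$)
$- 177 d = \left(-177\right) \left(- \frac{6458}{15}\right) = \frac{381022}{5}$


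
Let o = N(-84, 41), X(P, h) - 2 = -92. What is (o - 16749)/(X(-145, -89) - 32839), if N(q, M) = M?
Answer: 16708/32929 ≈ 0.50739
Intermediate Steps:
X(P, h) = -90 (X(P, h) = 2 - 92 = -90)
o = 41
(o - 16749)/(X(-145, -89) - 32839) = (41 - 16749)/(-90 - 32839) = -16708/(-32929) = -16708*(-1/32929) = 16708/32929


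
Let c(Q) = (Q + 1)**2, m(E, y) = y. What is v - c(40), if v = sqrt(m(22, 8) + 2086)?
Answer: -1681 + sqrt(2094) ≈ -1635.2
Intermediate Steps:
c(Q) = (1 + Q)**2
v = sqrt(2094) (v = sqrt(8 + 2086) = sqrt(2094) ≈ 45.760)
v - c(40) = sqrt(2094) - (1 + 40)**2 = sqrt(2094) - 1*41**2 = sqrt(2094) - 1*1681 = sqrt(2094) - 1681 = -1681 + sqrt(2094)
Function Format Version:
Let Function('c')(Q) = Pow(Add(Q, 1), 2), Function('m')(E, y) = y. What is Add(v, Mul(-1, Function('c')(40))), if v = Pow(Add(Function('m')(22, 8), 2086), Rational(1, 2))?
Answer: Add(-1681, Pow(2094, Rational(1, 2))) ≈ -1635.2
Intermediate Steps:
Function('c')(Q) = Pow(Add(1, Q), 2)
v = Pow(2094, Rational(1, 2)) (v = Pow(Add(8, 2086), Rational(1, 2)) = Pow(2094, Rational(1, 2)) ≈ 45.760)
Add(v, Mul(-1, Function('c')(40))) = Add(Pow(2094, Rational(1, 2)), Mul(-1, Pow(Add(1, 40), 2))) = Add(Pow(2094, Rational(1, 2)), Mul(-1, Pow(41, 2))) = Add(Pow(2094, Rational(1, 2)), Mul(-1, 1681)) = Add(Pow(2094, Rational(1, 2)), -1681) = Add(-1681, Pow(2094, Rational(1, 2)))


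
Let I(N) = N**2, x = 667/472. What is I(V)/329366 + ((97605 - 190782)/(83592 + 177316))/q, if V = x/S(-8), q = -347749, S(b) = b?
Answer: 119484737644681855/106521195258358718701568 ≈ 1.1217e-6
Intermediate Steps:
x = 667/472 (x = 667*(1/472) = 667/472 ≈ 1.4131)
V = -667/3776 (V = (667/472)/(-8) = (667/472)*(-1/8) = -667/3776 ≈ -0.17664)
I(V)/329366 + ((97605 - 190782)/(83592 + 177316))/q = (-667/3776)**2/329366 + ((97605 - 190782)/(83592 + 177316))/(-347749) = (444889/14258176)*(1/329366) - 93177/260908*(-1/347749) = 444889/4696158396416 - 93177*1/260908*(-1/347749) = 444889/4696158396416 - 93177/260908*(-1/347749) = 444889/4696158396416 + 93177/90730496092 = 119484737644681855/106521195258358718701568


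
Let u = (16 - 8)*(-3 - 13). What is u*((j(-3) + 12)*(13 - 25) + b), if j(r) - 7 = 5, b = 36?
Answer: 32256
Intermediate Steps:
j(r) = 12 (j(r) = 7 + 5 = 12)
u = -128 (u = 8*(-16) = -128)
u*((j(-3) + 12)*(13 - 25) + b) = -128*((12 + 12)*(13 - 25) + 36) = -128*(24*(-12) + 36) = -128*(-288 + 36) = -128*(-252) = 32256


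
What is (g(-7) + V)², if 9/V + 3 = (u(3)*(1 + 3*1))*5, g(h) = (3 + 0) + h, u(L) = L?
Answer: 5329/361 ≈ 14.762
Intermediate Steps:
g(h) = 3 + h
V = 3/19 (V = 9/(-3 + (3*(1 + 3*1))*5) = 9/(-3 + (3*(1 + 3))*5) = 9/(-3 + (3*4)*5) = 9/(-3 + 12*5) = 9/(-3 + 60) = 9/57 = 9*(1/57) = 3/19 ≈ 0.15789)
(g(-7) + V)² = ((3 - 7) + 3/19)² = (-4 + 3/19)² = (-73/19)² = 5329/361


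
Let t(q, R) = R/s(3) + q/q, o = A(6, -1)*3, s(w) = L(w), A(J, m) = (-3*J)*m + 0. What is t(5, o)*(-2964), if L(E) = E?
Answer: -56316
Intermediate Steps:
A(J, m) = -3*J*m (A(J, m) = -3*J*m + 0 = -3*J*m)
s(w) = w
o = 54 (o = -3*6*(-1)*3 = 18*3 = 54)
t(q, R) = 1 + R/3 (t(q, R) = R/3 + q/q = R*(⅓) + 1 = R/3 + 1 = 1 + R/3)
t(5, o)*(-2964) = (1 + (⅓)*54)*(-2964) = (1 + 18)*(-2964) = 19*(-2964) = -56316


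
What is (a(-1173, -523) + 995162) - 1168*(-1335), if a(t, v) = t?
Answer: 2553269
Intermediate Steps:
(a(-1173, -523) + 995162) - 1168*(-1335) = (-1173 + 995162) - 1168*(-1335) = 993989 + 1559280 = 2553269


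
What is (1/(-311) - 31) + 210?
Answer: 55668/311 ≈ 179.00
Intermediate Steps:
(1/(-311) - 31) + 210 = (-1/311 - 31) + 210 = -9642/311 + 210 = 55668/311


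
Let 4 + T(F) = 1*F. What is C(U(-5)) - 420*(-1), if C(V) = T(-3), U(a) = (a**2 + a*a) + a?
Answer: 413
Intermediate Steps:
T(F) = -4 + F (T(F) = -4 + 1*F = -4 + F)
U(a) = a + 2*a**2 (U(a) = (a**2 + a**2) + a = 2*a**2 + a = a + 2*a**2)
C(V) = -7 (C(V) = -4 - 3 = -7)
C(U(-5)) - 420*(-1) = -7 - 420*(-1) = -7 - 28*(-15) = -7 + 420 = 413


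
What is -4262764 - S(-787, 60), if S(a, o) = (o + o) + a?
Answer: -4262097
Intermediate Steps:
S(a, o) = a + 2*o (S(a, o) = 2*o + a = a + 2*o)
-4262764 - S(-787, 60) = -4262764 - (-787 + 2*60) = -4262764 - (-787 + 120) = -4262764 - 1*(-667) = -4262764 + 667 = -4262097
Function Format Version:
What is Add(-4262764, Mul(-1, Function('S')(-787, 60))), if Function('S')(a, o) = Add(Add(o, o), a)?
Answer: -4262097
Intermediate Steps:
Function('S')(a, o) = Add(a, Mul(2, o)) (Function('S')(a, o) = Add(Mul(2, o), a) = Add(a, Mul(2, o)))
Add(-4262764, Mul(-1, Function('S')(-787, 60))) = Add(-4262764, Mul(-1, Add(-787, Mul(2, 60)))) = Add(-4262764, Mul(-1, Add(-787, 120))) = Add(-4262764, Mul(-1, -667)) = Add(-4262764, 667) = -4262097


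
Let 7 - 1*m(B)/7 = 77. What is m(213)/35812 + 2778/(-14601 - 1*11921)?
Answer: -4017197/33921638 ≈ -0.11843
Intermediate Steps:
m(B) = -490 (m(B) = 49 - 7*77 = 49 - 539 = -490)
m(213)/35812 + 2778/(-14601 - 1*11921) = -490/35812 + 2778/(-14601 - 1*11921) = -490*1/35812 + 2778/(-14601 - 11921) = -35/2558 + 2778/(-26522) = -35/2558 + 2778*(-1/26522) = -35/2558 - 1389/13261 = -4017197/33921638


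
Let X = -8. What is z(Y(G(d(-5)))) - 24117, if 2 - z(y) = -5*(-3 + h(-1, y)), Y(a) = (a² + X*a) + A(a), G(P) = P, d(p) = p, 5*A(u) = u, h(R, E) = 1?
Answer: -24125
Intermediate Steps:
A(u) = u/5
Y(a) = a² - 39*a/5 (Y(a) = (a² - 8*a) + a/5 = a² - 39*a/5)
z(y) = -8 (z(y) = 2 - (-5)*(-3 + 1) = 2 - (-5)*(-2) = 2 - 1*10 = 2 - 10 = -8)
z(Y(G(d(-5)))) - 24117 = -8 - 24117 = -24125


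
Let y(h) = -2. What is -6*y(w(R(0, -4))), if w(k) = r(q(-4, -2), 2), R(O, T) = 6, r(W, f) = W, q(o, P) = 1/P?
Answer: 12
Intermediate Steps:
w(k) = -½ (w(k) = 1/(-2) = -½)
-6*y(w(R(0, -4))) = -6*(-2) = 12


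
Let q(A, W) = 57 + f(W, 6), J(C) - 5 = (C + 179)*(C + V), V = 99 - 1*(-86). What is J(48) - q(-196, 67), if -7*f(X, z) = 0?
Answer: 52839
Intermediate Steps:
V = 185 (V = 99 + 86 = 185)
f(X, z) = 0 (f(X, z) = -1/7*0 = 0)
J(C) = 5 + (179 + C)*(185 + C) (J(C) = 5 + (C + 179)*(C + 185) = 5 + (179 + C)*(185 + C))
q(A, W) = 57 (q(A, W) = 57 + 0 = 57)
J(48) - q(-196, 67) = (33120 + 48**2 + 364*48) - 1*57 = (33120 + 2304 + 17472) - 57 = 52896 - 57 = 52839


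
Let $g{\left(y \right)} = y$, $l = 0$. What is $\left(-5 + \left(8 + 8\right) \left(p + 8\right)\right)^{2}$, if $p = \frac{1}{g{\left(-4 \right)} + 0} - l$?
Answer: $14161$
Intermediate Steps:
$p = - \frac{1}{4}$ ($p = \frac{1}{-4 + 0} - 0 = \frac{1}{-4} + 0 = - \frac{1}{4} + 0 = - \frac{1}{4} \approx -0.25$)
$\left(-5 + \left(8 + 8\right) \left(p + 8\right)\right)^{2} = \left(-5 + \left(8 + 8\right) \left(- \frac{1}{4} + 8\right)\right)^{2} = \left(-5 + 16 \cdot \frac{31}{4}\right)^{2} = \left(-5 + 124\right)^{2} = 119^{2} = 14161$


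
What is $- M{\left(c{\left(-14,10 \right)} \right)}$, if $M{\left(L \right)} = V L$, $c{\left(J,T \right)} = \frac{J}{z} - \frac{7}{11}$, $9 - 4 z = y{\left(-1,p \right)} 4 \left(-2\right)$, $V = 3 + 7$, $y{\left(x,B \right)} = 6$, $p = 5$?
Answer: $\frac{10150}{627} \approx 16.188$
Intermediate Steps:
$V = 10$
$z = \frac{57}{4}$ ($z = \frac{9}{4} - \frac{6 \cdot 4 \left(-2\right)}{4} = \frac{9}{4} - \frac{24 \left(-2\right)}{4} = \frac{9}{4} - -12 = \frac{9}{4} + 12 = \frac{57}{4} \approx 14.25$)
$c{\left(J,T \right)} = - \frac{7}{11} + \frac{4 J}{57}$ ($c{\left(J,T \right)} = \frac{J}{\frac{57}{4}} - \frac{7}{11} = J \frac{4}{57} - \frac{7}{11} = \frac{4 J}{57} - \frac{7}{11} = - \frac{7}{11} + \frac{4 J}{57}$)
$M{\left(L \right)} = 10 L$
$- M{\left(c{\left(-14,10 \right)} \right)} = - 10 \left(- \frac{7}{11} + \frac{4}{57} \left(-14\right)\right) = - 10 \left(- \frac{7}{11} - \frac{56}{57}\right) = - \frac{10 \left(-1015\right)}{627} = \left(-1\right) \left(- \frac{10150}{627}\right) = \frac{10150}{627}$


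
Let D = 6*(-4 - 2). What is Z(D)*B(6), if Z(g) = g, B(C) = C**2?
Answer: -1296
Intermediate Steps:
D = -36 (D = 6*(-6) = -36)
Z(D)*B(6) = -36*6**2 = -36*36 = -1296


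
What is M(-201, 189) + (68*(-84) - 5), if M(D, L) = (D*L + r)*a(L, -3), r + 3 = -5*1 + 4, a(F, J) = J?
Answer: 108262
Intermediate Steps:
r = -4 (r = -3 + (-5*1 + 4) = -3 + (-5 + 4) = -3 - 1 = -4)
M(D, L) = 12 - 3*D*L (M(D, L) = (D*L - 4)*(-3) = (-4 + D*L)*(-3) = 12 - 3*D*L)
M(-201, 189) + (68*(-84) - 5) = (12 - 3*(-201)*189) + (68*(-84) - 5) = (12 + 113967) + (-5712 - 5) = 113979 - 5717 = 108262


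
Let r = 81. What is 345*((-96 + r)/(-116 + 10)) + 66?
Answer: 12171/106 ≈ 114.82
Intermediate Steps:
345*((-96 + r)/(-116 + 10)) + 66 = 345*((-96 + 81)/(-116 + 10)) + 66 = 345*(-15/(-106)) + 66 = 345*(-15*(-1/106)) + 66 = 345*(15/106) + 66 = 5175/106 + 66 = 12171/106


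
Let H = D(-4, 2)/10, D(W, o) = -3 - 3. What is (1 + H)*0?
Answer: 0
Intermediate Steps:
D(W, o) = -6
H = -3/5 (H = -6/10 = -6*1/10 = -3/5 ≈ -0.60000)
(1 + H)*0 = (1 - 3/5)*0 = (2/5)*0 = 0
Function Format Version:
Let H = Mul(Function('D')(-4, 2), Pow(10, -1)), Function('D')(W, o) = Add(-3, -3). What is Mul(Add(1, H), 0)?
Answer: 0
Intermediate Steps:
Function('D')(W, o) = -6
H = Rational(-3, 5) (H = Mul(-6, Pow(10, -1)) = Mul(-6, Rational(1, 10)) = Rational(-3, 5) ≈ -0.60000)
Mul(Add(1, H), 0) = Mul(Add(1, Rational(-3, 5)), 0) = Mul(Rational(2, 5), 0) = 0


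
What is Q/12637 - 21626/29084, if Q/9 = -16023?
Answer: -203063825/16706114 ≈ -12.155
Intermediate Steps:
Q = -144207 (Q = 9*(-16023) = -144207)
Q/12637 - 21626/29084 = -144207/12637 - 21626/29084 = -144207*1/12637 - 21626*1/29084 = -144207/12637 - 983/1322 = -203063825/16706114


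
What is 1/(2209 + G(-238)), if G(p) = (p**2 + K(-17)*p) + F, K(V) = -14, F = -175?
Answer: 1/62010 ≈ 1.6126e-5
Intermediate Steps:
G(p) = -175 + p**2 - 14*p (G(p) = (p**2 - 14*p) - 175 = -175 + p**2 - 14*p)
1/(2209 + G(-238)) = 1/(2209 + (-175 + (-238)**2 - 14*(-238))) = 1/(2209 + (-175 + 56644 + 3332)) = 1/(2209 + 59801) = 1/62010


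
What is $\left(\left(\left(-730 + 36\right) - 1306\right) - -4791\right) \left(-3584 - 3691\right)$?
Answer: $-20304525$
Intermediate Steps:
$\left(\left(\left(-730 + 36\right) - 1306\right) - -4791\right) \left(-3584 - 3691\right) = \left(\left(-694 - 1306\right) + 4791\right) \left(-7275\right) = \left(-2000 + 4791\right) \left(-7275\right) = 2791 \left(-7275\right) = -20304525$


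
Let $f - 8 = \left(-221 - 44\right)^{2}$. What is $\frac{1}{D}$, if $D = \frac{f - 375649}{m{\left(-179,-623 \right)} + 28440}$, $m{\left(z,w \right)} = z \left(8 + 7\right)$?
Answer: $- \frac{25755}{305416} \approx -0.084328$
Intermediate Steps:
$m{\left(z,w \right)} = 15 z$ ($m{\left(z,w \right)} = z 15 = 15 z$)
$f = 70233$ ($f = 8 + \left(-221 - 44\right)^{2} = 8 + \left(-265\right)^{2} = 8 + 70225 = 70233$)
$D = - \frac{305416}{25755}$ ($D = \frac{70233 - 375649}{15 \left(-179\right) + 28440} = - \frac{305416}{-2685 + 28440} = - \frac{305416}{25755} \approx -11.859$)
$\frac{1}{D} = \frac{1}{- \frac{305416}{25755}} = - \frac{25755}{305416}$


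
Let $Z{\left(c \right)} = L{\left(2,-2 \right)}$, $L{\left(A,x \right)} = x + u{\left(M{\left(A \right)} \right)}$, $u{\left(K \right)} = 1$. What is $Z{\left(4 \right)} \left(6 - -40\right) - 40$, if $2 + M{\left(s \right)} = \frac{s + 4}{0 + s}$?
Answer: $-86$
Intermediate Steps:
$M{\left(s \right)} = -2 + \frac{4 + s}{s}$ ($M{\left(s \right)} = -2 + \frac{s + 4}{0 + s} = -2 + \frac{4 + s}{s}$)
$L{\left(A,x \right)} = 1 + x$ ($L{\left(A,x \right)} = x + 1 = 1 + x$)
$Z{\left(c \right)} = -1$ ($Z{\left(c \right)} = 1 - 2 = -1$)
$Z{\left(4 \right)} \left(6 - -40\right) - 40 = - (6 - -40) - 40 = - (6 + 40) - 40 = \left(-1\right) 46 - 40 = -46 - 40 = -86$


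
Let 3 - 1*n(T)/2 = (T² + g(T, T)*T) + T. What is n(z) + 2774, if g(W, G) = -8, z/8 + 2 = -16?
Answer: -40708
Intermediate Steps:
z = -144 (z = -16 + 8*(-16) = -16 - 128 = -144)
n(T) = 6 - 2*T² + 14*T (n(T) = 6 - 2*((T² - 8*T) + T) = 6 - 2*(T² - 7*T) = 6 + (-2*T² + 14*T) = 6 - 2*T² + 14*T)
n(z) + 2774 = (6 - 2*(-144)² + 14*(-144)) + 2774 = (6 - 2*20736 - 2016) + 2774 = (6 - 41472 - 2016) + 2774 = -43482 + 2774 = -40708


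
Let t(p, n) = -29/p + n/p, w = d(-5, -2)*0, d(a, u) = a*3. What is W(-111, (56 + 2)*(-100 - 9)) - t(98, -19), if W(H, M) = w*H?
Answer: 24/49 ≈ 0.48980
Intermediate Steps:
d(a, u) = 3*a
w = 0 (w = (3*(-5))*0 = -15*0 = 0)
W(H, M) = 0 (W(H, M) = 0*H = 0)
W(-111, (56 + 2)*(-100 - 9)) - t(98, -19) = 0 - (-29 - 19)/98 = 0 - (-48)/98 = 0 - 1*(-24/49) = 0 + 24/49 = 24/49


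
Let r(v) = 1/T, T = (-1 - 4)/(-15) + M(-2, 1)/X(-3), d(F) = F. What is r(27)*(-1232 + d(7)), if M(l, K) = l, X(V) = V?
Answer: -1225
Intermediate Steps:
T = 1 (T = (-1 - 4)/(-15) - 2/(-3) = -5*(-1/15) - 2*(-⅓) = ⅓ + ⅔ = 1)
r(v) = 1 (r(v) = 1/1 = 1)
r(27)*(-1232 + d(7)) = 1*(-1232 + 7) = 1*(-1225) = -1225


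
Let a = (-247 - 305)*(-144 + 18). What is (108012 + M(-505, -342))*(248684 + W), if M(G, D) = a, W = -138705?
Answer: 19528311156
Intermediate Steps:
a = 69552 (a = -552*(-126) = 69552)
M(G, D) = 69552
(108012 + M(-505, -342))*(248684 + W) = (108012 + 69552)*(248684 - 138705) = 177564*109979 = 19528311156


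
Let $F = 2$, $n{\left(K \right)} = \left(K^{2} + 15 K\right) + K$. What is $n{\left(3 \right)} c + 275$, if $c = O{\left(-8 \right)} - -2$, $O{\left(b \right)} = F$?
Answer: $503$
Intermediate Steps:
$n{\left(K \right)} = K^{2} + 16 K$
$O{\left(b \right)} = 2$
$c = 4$ ($c = 2 - -2 = 2 + 2 = 4$)
$n{\left(3 \right)} c + 275 = 3 \left(16 + 3\right) 4 + 275 = 3 \cdot 19 \cdot 4 + 275 = 57 \cdot 4 + 275 = 228 + 275 = 503$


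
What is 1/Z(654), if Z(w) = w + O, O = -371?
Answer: 1/283 ≈ 0.0035336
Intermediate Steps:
Z(w) = -371 + w (Z(w) = w - 371 = -371 + w)
1/Z(654) = 1/(-371 + 654) = 1/283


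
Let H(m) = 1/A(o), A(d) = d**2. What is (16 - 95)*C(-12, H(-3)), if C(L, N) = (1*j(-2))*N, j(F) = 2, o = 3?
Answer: -158/9 ≈ -17.556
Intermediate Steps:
H(m) = 1/9 (H(m) = 1/(3**2) = 1/9)
C(L, N) = 2*N (C(L, N) = (1*2)*N = 2*N)
(16 - 95)*C(-12, H(-3)) = (16 - 95)*(2*(1/9)) = -79*2/9 = -158/9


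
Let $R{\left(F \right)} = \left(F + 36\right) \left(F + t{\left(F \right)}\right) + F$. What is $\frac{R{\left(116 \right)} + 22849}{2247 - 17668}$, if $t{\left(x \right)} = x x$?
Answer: $- \frac{297987}{2203} \approx -135.26$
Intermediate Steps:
$t{\left(x \right)} = x^{2}$
$R{\left(F \right)} = F + \left(36 + F\right) \left(F + F^{2}\right)$ ($R{\left(F \right)} = \left(F + 36\right) \left(F + F^{2}\right) + F = \left(36 + F\right) \left(F + F^{2}\right) + F = F + \left(36 + F\right) \left(F + F^{2}\right)$)
$\frac{R{\left(116 \right)} + 22849}{2247 - 17668} = \frac{116 \left(37 + 116^{2} + 37 \cdot 116\right) + 22849}{2247 - 17668} = \frac{116 \left(37 + 13456 + 4292\right) + 22849}{-15421} = \left(116 \cdot 17785 + 22849\right) \left(- \frac{1}{15421}\right) = \left(2063060 + 22849\right) \left(- \frac{1}{15421}\right) = 2085909 \left(- \frac{1}{15421}\right) = - \frac{297987}{2203}$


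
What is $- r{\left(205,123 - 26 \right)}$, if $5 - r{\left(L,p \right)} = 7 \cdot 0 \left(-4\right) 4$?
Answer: $-5$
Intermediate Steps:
$r{\left(L,p \right)} = 5$ ($r{\left(L,p \right)} = 5 - 7 \cdot 0 \left(-4\right) 4 = 5 - 7 \cdot 0 \cdot 4 = 5 - 0 \cdot 4 = 5 - 0 = 5 + 0 = 5$)
$- r{\left(205,123 - 26 \right)} = \left(-1\right) 5 = -5$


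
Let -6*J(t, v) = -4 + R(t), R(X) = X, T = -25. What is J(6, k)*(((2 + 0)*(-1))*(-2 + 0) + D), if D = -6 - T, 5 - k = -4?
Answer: -23/3 ≈ -7.6667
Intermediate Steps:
k = 9 (k = 5 - 1*(-4) = 5 + 4 = 9)
J(t, v) = ⅔ - t/6 (J(t, v) = -(-4 + t)/6 = ⅔ - t/6)
D = 19 (D = -6 - 1*(-25) = -6 + 25 = 19)
J(6, k)*(((2 + 0)*(-1))*(-2 + 0) + D) = (⅔ - ⅙*6)*(((2 + 0)*(-1))*(-2 + 0) + 19) = (⅔ - 1)*((2*(-1))*(-2) + 19) = -(-2*(-2) + 19)/3 = -(4 + 19)/3 = -⅓*23 = -23/3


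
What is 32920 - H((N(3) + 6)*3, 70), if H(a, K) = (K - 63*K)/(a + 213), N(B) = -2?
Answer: 1482268/45 ≈ 32939.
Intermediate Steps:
H(a, K) = -62*K/(213 + a) (H(a, K) = (-62*K)/(213 + a) = -62*K/(213 + a))
32920 - H((N(3) + 6)*3, 70) = 32920 - (-62)*70/(213 + (-2 + 6)*3) = 32920 - (-62)*70/(213 + 4*3) = 32920 - (-62)*70/(213 + 12) = 32920 - (-62)*70/225 = 32920 - 1*(-868/45) = 32920 + 868/45 = 1482268/45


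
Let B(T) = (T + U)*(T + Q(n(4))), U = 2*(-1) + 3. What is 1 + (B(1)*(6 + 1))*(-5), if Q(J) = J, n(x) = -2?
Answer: 71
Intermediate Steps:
U = 1 (U = -2 + 3 = 1)
B(T) = (1 + T)*(-2 + T) (B(T) = (T + 1)*(T - 2) = (1 + T)*(-2 + T))
1 + (B(1)*(6 + 1))*(-5) = 1 + ((-2 + 1² - 1*1)*(6 + 1))*(-5) = 1 + ((-2 + 1 - 1)*7)*(-5) = 1 - 2*7*(-5) = 1 - 14*(-5) = 1 + 70 = 71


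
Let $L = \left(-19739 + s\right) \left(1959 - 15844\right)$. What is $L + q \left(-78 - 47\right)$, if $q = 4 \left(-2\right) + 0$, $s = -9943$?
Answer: $412135570$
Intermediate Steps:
$q = -8$ ($q = -8 + 0 = -8$)
$L = 412134570$ ($L = \left(-19739 - 9943\right) \left(1959 - 15844\right) = \left(-29682\right) \left(-13885\right) = 412134570$)
$L + q \left(-78 - 47\right) = 412134570 - 8 \left(-78 - 47\right) = 412134570 - -1000 = 412134570 + 1000 = 412135570$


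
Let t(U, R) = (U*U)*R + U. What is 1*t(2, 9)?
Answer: 38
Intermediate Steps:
t(U, R) = U + R*U**2 (t(U, R) = U**2*R + U = R*U**2 + U = U + R*U**2)
1*t(2, 9) = 1*(2*(1 + 9*2)) = 1*(2*(1 + 18)) = 1*(2*19) = 1*38 = 38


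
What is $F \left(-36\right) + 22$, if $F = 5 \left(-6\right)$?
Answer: $1102$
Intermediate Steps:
$F = -30$
$F \left(-36\right) + 22 = \left(-30\right) \left(-36\right) + 22 = 1080 + 22 = 1102$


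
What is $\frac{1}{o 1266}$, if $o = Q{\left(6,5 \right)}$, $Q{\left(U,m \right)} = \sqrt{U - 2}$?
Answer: $\frac{1}{2532} \approx 0.00039494$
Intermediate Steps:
$Q{\left(U,m \right)} = \sqrt{-2 + U}$
$o = 2$ ($o = \sqrt{-2 + 6} = \sqrt{4} = 2$)
$\frac{1}{o 1266} = \frac{1}{2 \cdot 1266} = \frac{1}{2532}$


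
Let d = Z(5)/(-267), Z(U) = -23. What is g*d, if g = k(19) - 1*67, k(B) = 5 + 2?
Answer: -460/89 ≈ -5.1685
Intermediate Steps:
k(B) = 7
d = 23/267 (d = -23/(-267) = -23*(-1/267) = 23/267 ≈ 0.086142)
g = -60 (g = 7 - 1*67 = 7 - 67 = -60)
g*d = -60*23/267 = -460/89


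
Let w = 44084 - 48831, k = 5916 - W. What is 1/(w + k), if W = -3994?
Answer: 1/5163 ≈ 0.00019369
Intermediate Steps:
k = 9910 (k = 5916 - 1*(-3994) = 5916 + 3994 = 9910)
w = -4747
1/(w + k) = 1/(-4747 + 9910) = 1/5163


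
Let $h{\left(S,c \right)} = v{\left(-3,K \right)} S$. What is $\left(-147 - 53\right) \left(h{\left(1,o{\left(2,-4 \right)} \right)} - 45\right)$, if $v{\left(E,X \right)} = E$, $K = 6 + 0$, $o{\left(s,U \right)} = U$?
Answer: $9600$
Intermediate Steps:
$K = 6$
$h{\left(S,c \right)} = - 3 S$
$\left(-147 - 53\right) \left(h{\left(1,o{\left(2,-4 \right)} \right)} - 45\right) = \left(-147 - 53\right) \left(\left(-3\right) 1 - 45\right) = - 200 \left(-3 - 45\right) = \left(-200\right) \left(-48\right) = 9600$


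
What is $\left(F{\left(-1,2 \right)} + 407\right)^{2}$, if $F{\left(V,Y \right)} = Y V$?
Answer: $164025$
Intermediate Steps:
$F{\left(V,Y \right)} = V Y$
$\left(F{\left(-1,2 \right)} + 407\right)^{2} = \left(\left(-1\right) 2 + 407\right)^{2} = \left(-2 + 407\right)^{2} = 405^{2} = 164025$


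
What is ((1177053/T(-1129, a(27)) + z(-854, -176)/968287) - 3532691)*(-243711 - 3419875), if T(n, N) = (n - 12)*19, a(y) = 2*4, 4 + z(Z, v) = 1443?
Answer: 271682749460600994181578/20991493873 ≈ 1.2943e+13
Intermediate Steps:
z(Z, v) = 1439 (z(Z, v) = -4 + 1443 = 1439)
a(y) = 8
T(n, N) = -228 + 19*n (T(n, N) = (-12 + n)*19 = -228 + 19*n)
((1177053/T(-1129, a(27)) + z(-854, -176)/968287) - 3532691)*(-243711 - 3419875) = ((1177053/(-228 + 19*(-1129)) + 1439/968287) - 3532691)*(-243711 - 3419875) = ((1177053/(-228 - 21451) + 1439*(1/968287)) - 3532691)*(-3663586) = ((1177053/(-21679) + 1439/968287) - 3532691)*(-3663586) = ((1177053*(-1/21679) + 1439/968287) - 3532691)*(-3663586) = ((-1177053/21679 + 1439/968287) - 3532691)*(-3663586) = (-1139693922130/20991493873 - 3532691)*(-3663586) = -74157601175624373/20991493873*(-3663586) = 271682749460600994181578/20991493873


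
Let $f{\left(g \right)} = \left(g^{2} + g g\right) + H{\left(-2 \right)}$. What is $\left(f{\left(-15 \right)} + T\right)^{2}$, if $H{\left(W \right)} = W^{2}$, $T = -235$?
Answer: $47961$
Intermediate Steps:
$f{\left(g \right)} = 4 + 2 g^{2}$ ($f{\left(g \right)} = \left(g^{2} + g g\right) + \left(-2\right)^{2} = \left(g^{2} + g^{2}\right) + 4 = 2 g^{2} + 4 = 4 + 2 g^{2}$)
$\left(f{\left(-15 \right)} + T\right)^{2} = \left(\left(4 + 2 \left(-15\right)^{2}\right) - 235\right)^{2} = \left(\left(4 + 2 \cdot 225\right) - 235\right)^{2} = \left(\left(4 + 450\right) - 235\right)^{2} = \left(454 - 235\right)^{2} = 219^{2} = 47961$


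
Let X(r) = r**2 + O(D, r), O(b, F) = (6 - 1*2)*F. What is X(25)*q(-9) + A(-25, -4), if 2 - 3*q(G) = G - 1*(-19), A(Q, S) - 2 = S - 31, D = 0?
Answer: -5899/3 ≈ -1966.3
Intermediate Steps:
O(b, F) = 4*F (O(b, F) = (6 - 2)*F = 4*F)
X(r) = r**2 + 4*r
A(Q, S) = -29 + S (A(Q, S) = 2 + (S - 31) = 2 + (-31 + S) = -29 + S)
q(G) = -17/3 - G/3 (q(G) = 2/3 - (G - 1*(-19))/3 = 2/3 - (G + 19)/3 = 2/3 - (19 + G)/3 = 2/3 + (-19/3 - G/3) = -17/3 - G/3)
X(25)*q(-9) + A(-25, -4) = (25*(4 + 25))*(-17/3 - 1/3*(-9)) + (-29 - 4) = (25*29)*(-17/3 + 3) - 33 = 725*(-8/3) - 33 = -5800/3 - 33 = -5899/3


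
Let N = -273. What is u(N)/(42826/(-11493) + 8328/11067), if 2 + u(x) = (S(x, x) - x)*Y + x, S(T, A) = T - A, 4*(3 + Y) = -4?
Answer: 57957624459/126080546 ≈ 459.69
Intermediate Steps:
Y = -4 (Y = -3 + (¼)*(-4) = -3 - 1 = -4)
u(x) = -2 + 5*x (u(x) = -2 + (((x - x) - x)*(-4) + x) = -2 + ((0 - x)*(-4) + x) = -2 + (-x*(-4) + x) = -2 + (4*x + x) = -2 + 5*x)
u(N)/(42826/(-11493) + 8328/11067) = (-2 + 5*(-273))/(42826/(-11493) + 8328/11067) = (-2 - 1365)/(42826*(-1/11493) + 8328*(1/11067)) = -1367/(-42826/11493 + 2776/3689) = -1367/(-126080546/42397677) = -1367*(-42397677/126080546) = 57957624459/126080546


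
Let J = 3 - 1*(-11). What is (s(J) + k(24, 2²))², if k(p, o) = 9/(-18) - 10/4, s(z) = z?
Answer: 121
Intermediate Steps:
J = 14 (J = 3 + 11 = 14)
k(p, o) = -3 (k(p, o) = 9*(-1/18) - 10*¼ = -½ - 5/2 = -3)
(s(J) + k(24, 2²))² = (14 - 3)² = 11² = 121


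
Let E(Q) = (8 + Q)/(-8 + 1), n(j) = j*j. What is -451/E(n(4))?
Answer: 3157/24 ≈ 131.54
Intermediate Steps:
n(j) = j²
E(Q) = -8/7 - Q/7 (E(Q) = (8 + Q)/(-7) = (8 + Q)*(-⅐) = -8/7 - Q/7)
-451/E(n(4)) = -451/(-8/7 - ⅐*4²) = -451/(-8/7 - ⅐*16) = -451/(-8/7 - 16/7) = -451/(-24/7) = -451*(-7/24) = 3157/24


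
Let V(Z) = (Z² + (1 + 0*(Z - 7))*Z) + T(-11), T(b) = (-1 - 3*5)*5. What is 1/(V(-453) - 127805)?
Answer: 1/76871 ≈ 1.3009e-5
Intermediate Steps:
T(b) = -80 (T(b) = (-1 - 15)*5 = -16*5 = -80)
V(Z) = -80 + Z + Z² (V(Z) = (Z² + (1 + 0*(Z - 7))*Z) - 80 = (Z² + (1 + 0*(-7 + Z))*Z) - 80 = (Z² + (1 + 0)*Z) - 80 = (Z² + 1*Z) - 80 = (Z² + Z) - 80 = (Z + Z²) - 80 = -80 + Z + Z²)
1/(V(-453) - 127805) = 1/((-80 - 453 + (-453)²) - 127805) = 1/((-80 - 453 + 205209) - 127805) = 1/(204676 - 127805) = 1/76871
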